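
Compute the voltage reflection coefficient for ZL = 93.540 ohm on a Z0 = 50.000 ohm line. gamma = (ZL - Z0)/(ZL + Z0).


gamma = (93.540 - 50.000) / (93.540 + 50.000) = 0.3033

0.3033


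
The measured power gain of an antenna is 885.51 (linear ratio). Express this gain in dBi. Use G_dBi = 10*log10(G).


G_dBi = 10 * log10(885.51) = 29.47 dBi

29.47 dBi


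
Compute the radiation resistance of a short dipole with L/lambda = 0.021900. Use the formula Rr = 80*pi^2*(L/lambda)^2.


Rr = 80 * pi^2 * (0.021900)^2 = 80 * 9.869604 * 4.796100e-04 = 0.3787 ohm

0.3787 ohm


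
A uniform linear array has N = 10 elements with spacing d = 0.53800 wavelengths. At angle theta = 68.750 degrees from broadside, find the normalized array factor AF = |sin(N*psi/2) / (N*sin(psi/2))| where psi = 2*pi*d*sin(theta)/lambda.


psi = 2*pi*0.53800*sin(68.750 deg) = 3.150516 rad
AF = |sin(10*3.150516/2) / (10*sin(3.150516/2))| = 4.460e-03

4.460e-03


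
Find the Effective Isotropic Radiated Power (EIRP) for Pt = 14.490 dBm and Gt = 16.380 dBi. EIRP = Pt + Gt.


EIRP = Pt + Gt = 14.490 + 16.380 = 30.87 dBm

30.87 dBm


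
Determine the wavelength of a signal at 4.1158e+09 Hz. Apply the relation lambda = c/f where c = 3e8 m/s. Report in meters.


lambda = c / f = 3.0000e+08 / 4.1158e+09 = 0.07289 m

0.07289 m


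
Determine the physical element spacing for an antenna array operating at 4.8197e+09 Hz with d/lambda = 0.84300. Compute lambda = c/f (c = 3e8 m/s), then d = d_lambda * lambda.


lambda = c / f = 3.0000e+08 / 4.8197e+09 = 0.06224454 m
d = 0.84300 * 0.06224454 = 0.05247 m

0.05247 m


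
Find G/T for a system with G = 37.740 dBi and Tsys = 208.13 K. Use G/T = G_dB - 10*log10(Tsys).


G/T = 37.740 - 10*log10(208.13) = 37.740 - 23.18335 = 14.56 dB/K

14.56 dB/K


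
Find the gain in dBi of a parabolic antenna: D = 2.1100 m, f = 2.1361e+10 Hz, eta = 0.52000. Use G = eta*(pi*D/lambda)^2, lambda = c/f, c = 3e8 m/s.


lambda = c / f = 3.0000e+08 / 2.1361e+10 = 0.01404429 m
G_linear = 0.52000 * (pi * 2.1100 / 0.01404429)^2 = 115842.6
G_dBi = 10 * log10(115842.6) = 50.64 dBi

50.64 dBi


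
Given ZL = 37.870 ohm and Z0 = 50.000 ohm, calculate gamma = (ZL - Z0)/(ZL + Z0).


gamma = (37.870 - 50.000) / (37.870 + 50.000) = -0.1380

-0.1380


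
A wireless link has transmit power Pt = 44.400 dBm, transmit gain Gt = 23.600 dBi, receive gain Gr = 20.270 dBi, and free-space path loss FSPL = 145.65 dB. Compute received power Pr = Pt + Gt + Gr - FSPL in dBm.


Pr = 44.400 + 23.600 + 20.270 - 145.65 = -57.38 dBm

-57.38 dBm


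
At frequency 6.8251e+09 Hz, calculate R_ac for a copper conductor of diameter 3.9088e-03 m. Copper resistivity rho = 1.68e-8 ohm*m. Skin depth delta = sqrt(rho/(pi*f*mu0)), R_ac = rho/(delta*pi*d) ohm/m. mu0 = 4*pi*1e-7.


delta = sqrt(1.68e-8 / (pi * 6.8251e+09 * 4*pi*1e-7)) = 7.896239e-07 m
R_ac = 1.68e-8 / (7.896239e-07 * pi * 3.9088e-03) = 1.733 ohm/m

1.733 ohm/m


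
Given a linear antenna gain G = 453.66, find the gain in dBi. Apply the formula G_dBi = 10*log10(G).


G_dBi = 10 * log10(453.66) = 26.57 dBi

26.57 dBi


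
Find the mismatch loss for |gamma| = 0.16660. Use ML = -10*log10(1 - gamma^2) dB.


ML = -10 * log10(1 - 0.16660^2) = -10 * log10(0.97224444) = 0.1222 dB

0.1222 dB


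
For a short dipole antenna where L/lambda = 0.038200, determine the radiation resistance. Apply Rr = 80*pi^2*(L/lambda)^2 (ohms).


Rr = 80 * pi^2 * (0.038200)^2 = 80 * 9.869604 * 1.459240e-03 = 1.152 ohm

1.152 ohm


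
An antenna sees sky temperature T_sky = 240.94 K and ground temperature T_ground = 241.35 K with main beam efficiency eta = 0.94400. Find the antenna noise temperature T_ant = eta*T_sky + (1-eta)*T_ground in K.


T_ant = 0.94400 * 240.94 + (1 - 0.94400) * 241.35 = 241.0 K

241.0 K


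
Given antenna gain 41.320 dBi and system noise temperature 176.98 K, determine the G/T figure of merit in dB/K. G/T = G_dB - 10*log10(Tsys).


G/T = 41.320 - 10*log10(176.98) = 41.320 - 22.47924 = 18.84 dB/K

18.84 dB/K


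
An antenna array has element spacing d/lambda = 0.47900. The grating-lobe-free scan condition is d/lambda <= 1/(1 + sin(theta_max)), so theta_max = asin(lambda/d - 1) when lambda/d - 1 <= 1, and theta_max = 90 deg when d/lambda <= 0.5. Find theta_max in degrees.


lambda/d - 1 = 1/0.47900 - 1 = 1.087683 >= 1
d/lambda <= 0.5, so the array can scan to endfire without grating lobes: theta_max = 90 deg

90 deg


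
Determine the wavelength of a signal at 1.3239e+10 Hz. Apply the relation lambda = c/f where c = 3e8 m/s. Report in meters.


lambda = c / f = 3.0000e+08 / 1.3239e+10 = 0.02266 m

0.02266 m


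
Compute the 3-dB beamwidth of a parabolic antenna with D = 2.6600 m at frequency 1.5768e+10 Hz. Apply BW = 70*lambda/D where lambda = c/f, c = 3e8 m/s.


lambda = c / f = 3.0000e+08 / 1.5768e+10 = 0.01902588 m
BW = 70 * 0.01902588 / 2.6600 = 0.5007 deg

0.5007 deg


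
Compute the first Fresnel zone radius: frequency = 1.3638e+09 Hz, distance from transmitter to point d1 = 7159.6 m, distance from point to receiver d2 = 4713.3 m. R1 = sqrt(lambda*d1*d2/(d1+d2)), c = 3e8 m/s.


lambda = c / f = 3.0000e+08 / 1.3638e+09 = 0.2199736 m
R1 = sqrt(0.2199736 * 7159.6 * 4713.3 / (7159.6 + 4713.3)) = 25.00 m

25.00 m


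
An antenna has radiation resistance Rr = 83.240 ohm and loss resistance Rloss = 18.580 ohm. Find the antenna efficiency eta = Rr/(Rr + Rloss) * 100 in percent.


eta = 83.240 / (83.240 + 18.580) * 100 = 81.75%

81.75%


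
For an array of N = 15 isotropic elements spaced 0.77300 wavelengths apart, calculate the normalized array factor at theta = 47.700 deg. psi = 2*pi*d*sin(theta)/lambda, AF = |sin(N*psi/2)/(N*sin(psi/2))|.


psi = 2*pi*0.77300*sin(47.700 deg) = 3.592316 rad
AF = |sin(15*3.592316/2) / (15*sin(3.592316/2))| = 0.06645

0.06645


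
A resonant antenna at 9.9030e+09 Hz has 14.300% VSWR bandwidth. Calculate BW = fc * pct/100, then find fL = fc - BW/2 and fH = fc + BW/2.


BW = 9.9030e+09 * 14.300/100 = 1.416129e+09 Hz
fL = 9.9030e+09 - 1.416129e+09/2 = 9.195e+09 Hz
fH = 9.9030e+09 + 1.416129e+09/2 = 1.061e+10 Hz

BW=1.416e+09 Hz, fL=9.195e+09 Hz, fH=1.061e+10 Hz


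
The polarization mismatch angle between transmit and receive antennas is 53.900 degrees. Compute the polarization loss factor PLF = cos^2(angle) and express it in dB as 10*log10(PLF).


PLF_linear = cos^2(53.900 deg) = 0.3471523
PLF_dB = 10 * log10(0.3471523) = -4.595 dB

-4.595 dB


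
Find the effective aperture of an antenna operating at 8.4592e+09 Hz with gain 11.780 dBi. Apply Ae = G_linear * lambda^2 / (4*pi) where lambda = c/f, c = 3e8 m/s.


lambda = c / f = 3.0000e+08 / 8.4592e+09 = 0.03546435 m
G_linear = 10^(11.780/10) = 15.06607
Ae = G_linear * lambda^2 / (4*pi) = 15.06607 * 0.03546435^2 / (4*pi) = 1.508e-03 m^2

1.508e-03 m^2


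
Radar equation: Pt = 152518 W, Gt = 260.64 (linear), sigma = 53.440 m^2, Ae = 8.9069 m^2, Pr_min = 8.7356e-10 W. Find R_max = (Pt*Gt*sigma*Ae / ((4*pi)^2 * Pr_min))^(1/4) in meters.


R^4 = 152518*260.64*53.440*8.9069 / ((4*pi)^2 * 8.7356e-10) = 1.371648e+17
R_max = 1.371648e+17^0.25 = 19245 m

19245 m


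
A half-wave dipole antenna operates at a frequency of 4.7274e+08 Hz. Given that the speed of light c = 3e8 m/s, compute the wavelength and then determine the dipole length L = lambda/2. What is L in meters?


lambda = c / f = 3.0000e+08 / 4.7274e+08 = 0.6345983 m
L = lambda / 2 = 0.6345983 / 2 = 0.3173 m

0.3173 m


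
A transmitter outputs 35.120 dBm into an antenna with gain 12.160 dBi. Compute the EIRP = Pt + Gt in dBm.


EIRP = Pt + Gt = 35.120 + 12.160 = 47.28 dBm

47.28 dBm


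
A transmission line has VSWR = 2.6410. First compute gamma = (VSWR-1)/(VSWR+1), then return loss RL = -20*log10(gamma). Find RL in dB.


gamma = (2.6410 - 1) / (2.6410 + 1) = 0.4507004
RL = -20 * log10(0.4507004) = 6.922 dB

6.922 dB


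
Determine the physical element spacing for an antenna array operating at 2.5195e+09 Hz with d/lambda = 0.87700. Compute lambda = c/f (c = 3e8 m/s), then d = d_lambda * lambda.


lambda = c / f = 3.0000e+08 / 2.5195e+09 = 0.1190712 m
d = 0.87700 * 0.1190712 = 0.1044 m

0.1044 m


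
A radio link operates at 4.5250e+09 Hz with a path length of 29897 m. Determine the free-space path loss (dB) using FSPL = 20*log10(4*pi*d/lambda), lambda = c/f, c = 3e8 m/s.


lambda = c / f = 3.0000e+08 / 4.5250e+09 = 0.06629834 m
FSPL = 20 * log10(4*pi*29897/0.06629834) = 135.1 dB

135.1 dB


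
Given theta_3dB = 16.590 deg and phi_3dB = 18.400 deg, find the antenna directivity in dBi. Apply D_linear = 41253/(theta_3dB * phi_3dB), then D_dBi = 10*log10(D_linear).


D_linear = 41253 / (16.590 * 18.400) = 135.1423
D_dBi = 10 * log10(135.1423) = 21.31 dBi

21.31 dBi


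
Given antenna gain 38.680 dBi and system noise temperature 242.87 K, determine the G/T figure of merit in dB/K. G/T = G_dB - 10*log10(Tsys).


G/T = 38.680 - 10*log10(242.87) = 38.680 - 23.85374 = 14.83 dB/K

14.83 dB/K


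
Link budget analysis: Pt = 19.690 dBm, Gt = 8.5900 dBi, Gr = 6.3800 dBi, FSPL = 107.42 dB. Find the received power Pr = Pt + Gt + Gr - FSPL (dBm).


Pr = 19.690 + 8.5900 + 6.3800 - 107.42 = -72.76 dBm

-72.76 dBm


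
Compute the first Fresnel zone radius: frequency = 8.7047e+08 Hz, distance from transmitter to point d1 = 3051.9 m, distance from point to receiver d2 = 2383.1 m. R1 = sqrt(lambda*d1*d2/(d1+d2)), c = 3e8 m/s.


lambda = c / f = 3.0000e+08 / 8.7047e+08 = 0.3446414 m
R1 = sqrt(0.3446414 * 3051.9 * 2383.1 / (3051.9 + 2383.1)) = 21.48 m

21.48 m


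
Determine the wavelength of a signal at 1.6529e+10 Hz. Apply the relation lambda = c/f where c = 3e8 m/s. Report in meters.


lambda = c / f = 3.0000e+08 / 1.6529e+10 = 0.01815 m

0.01815 m


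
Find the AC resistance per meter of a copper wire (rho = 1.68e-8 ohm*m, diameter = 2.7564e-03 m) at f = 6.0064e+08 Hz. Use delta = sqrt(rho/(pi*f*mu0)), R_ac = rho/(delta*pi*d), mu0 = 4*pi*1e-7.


delta = sqrt(1.68e-8 / (pi * 6.0064e+08 * 4*pi*1e-7)) = 2.661752e-06 m
R_ac = 1.68e-8 / (2.661752e-06 * pi * 2.7564e-03) = 0.7289 ohm/m

0.7289 ohm/m


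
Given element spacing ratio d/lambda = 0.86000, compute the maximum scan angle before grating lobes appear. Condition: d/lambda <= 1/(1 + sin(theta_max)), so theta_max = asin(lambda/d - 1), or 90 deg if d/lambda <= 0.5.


lambda/d - 1 = 1/0.86000 - 1 = 0.1627907
theta_max = asin(0.1627907) = 9.369 deg

9.369 deg


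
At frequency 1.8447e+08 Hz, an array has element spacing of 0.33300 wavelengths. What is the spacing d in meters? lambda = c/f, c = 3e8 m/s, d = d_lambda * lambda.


lambda = c / f = 3.0000e+08 / 1.8447e+08 = 1.626281 m
d = 0.33300 * 1.626281 = 0.5416 m

0.5416 m


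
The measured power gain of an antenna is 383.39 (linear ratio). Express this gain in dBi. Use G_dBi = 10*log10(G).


G_dBi = 10 * log10(383.39) = 25.84 dBi

25.84 dBi


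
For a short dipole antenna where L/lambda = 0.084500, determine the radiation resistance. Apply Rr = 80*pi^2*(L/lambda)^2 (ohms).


Rr = 80 * pi^2 * (0.084500)^2 = 80 * 9.869604 * 7.140250e-03 = 5.638 ohm

5.638 ohm


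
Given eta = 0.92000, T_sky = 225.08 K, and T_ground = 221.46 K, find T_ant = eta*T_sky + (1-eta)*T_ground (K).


T_ant = 0.92000 * 225.08 + (1 - 0.92000) * 221.46 = 224.8 K

224.8 K


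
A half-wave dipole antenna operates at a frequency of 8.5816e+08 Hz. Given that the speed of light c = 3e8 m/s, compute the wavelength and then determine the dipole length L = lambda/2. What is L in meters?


lambda = c / f = 3.0000e+08 / 8.5816e+08 = 0.3495852 m
L = lambda / 2 = 0.3495852 / 2 = 0.1748 m

0.1748 m


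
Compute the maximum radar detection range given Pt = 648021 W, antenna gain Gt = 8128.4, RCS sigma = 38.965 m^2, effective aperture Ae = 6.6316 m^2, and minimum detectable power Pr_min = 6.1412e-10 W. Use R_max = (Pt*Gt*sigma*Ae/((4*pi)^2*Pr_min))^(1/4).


R^4 = 648021*8128.4*38.965*6.6316 / ((4*pi)^2 * 6.1412e-10) = 1.403506e+19
R_max = 1.403506e+19^0.25 = 61207 m

61207 m


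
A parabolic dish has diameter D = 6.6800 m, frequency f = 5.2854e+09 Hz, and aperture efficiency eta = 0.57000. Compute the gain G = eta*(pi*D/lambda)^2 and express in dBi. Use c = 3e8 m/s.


lambda = c / f = 3.0000e+08 / 5.2854e+09 = 0.05676013 m
G_linear = 0.57000 * (pi * 6.6800 / 0.05676013)^2 = 77918.53
G_dBi = 10 * log10(77918.53) = 48.92 dBi

48.92 dBi


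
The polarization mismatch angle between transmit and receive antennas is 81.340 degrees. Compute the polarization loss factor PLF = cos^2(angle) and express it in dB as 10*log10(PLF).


PLF_linear = cos^2(81.340 deg) = 0.02267153
PLF_dB = 10 * log10(0.02267153) = -16.45 dB

-16.45 dB


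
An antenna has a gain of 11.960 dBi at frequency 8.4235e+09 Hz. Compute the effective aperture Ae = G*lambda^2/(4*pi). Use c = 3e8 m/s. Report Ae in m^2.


lambda = c / f = 3.0000e+08 / 8.4235e+09 = 0.03561465 m
G_linear = 10^(11.960/10) = 15.70363
Ae = G_linear * lambda^2 / (4*pi) = 15.70363 * 0.03561465^2 / (4*pi) = 1.585e-03 m^2

1.585e-03 m^2


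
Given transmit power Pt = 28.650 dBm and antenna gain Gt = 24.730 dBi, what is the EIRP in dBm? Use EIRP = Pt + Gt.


EIRP = Pt + Gt = 28.650 + 24.730 = 53.38 dBm

53.38 dBm


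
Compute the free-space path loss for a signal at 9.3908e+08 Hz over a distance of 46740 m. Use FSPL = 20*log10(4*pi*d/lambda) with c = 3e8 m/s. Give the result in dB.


lambda = c / f = 3.0000e+08 / 9.3908e+08 = 0.3194616 m
FSPL = 20 * log10(4*pi*46740/0.3194616) = 125.3 dB

125.3 dB


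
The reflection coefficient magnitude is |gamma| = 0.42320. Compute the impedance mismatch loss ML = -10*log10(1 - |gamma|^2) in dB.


ML = -10 * log10(1 - 0.42320^2) = -10 * log10(0.82090176) = 0.8571 dB

0.8571 dB


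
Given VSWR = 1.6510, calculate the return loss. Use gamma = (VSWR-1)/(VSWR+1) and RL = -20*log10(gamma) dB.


gamma = (1.6510 - 1) / (1.6510 + 1) = 0.2455677
RL = -20 * log10(0.2455677) = 12.20 dB

12.20 dB


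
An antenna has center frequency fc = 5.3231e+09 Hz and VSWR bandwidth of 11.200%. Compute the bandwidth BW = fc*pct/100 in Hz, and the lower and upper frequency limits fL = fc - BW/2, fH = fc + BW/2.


BW = 5.3231e+09 * 11.200/100 = 5.961872e+08 Hz
fL = 5.3231e+09 - 5.961872e+08/2 = 5.025e+09 Hz
fH = 5.3231e+09 + 5.961872e+08/2 = 5.621e+09 Hz

BW=5.962e+08 Hz, fL=5.025e+09 Hz, fH=5.621e+09 Hz


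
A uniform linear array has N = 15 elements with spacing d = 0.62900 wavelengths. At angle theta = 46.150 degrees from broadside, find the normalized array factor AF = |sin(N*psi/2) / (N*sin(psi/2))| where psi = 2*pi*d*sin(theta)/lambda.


psi = 2*pi*0.62900*sin(46.150 deg) = 2.850097 rad
AF = |sin(15*2.850097/2) / (15*sin(2.850097/2))| = 0.03890

0.03890


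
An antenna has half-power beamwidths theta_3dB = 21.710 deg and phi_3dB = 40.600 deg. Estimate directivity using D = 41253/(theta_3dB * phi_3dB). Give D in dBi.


D_linear = 41253 / (21.710 * 40.600) = 46.80257
D_dBi = 10 * log10(46.80257) = 16.70 dBi

16.70 dBi


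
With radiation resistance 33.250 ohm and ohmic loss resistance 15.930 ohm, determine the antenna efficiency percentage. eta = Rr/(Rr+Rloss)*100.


eta = 33.250 / (33.250 + 15.930) * 100 = 67.61%

67.61%


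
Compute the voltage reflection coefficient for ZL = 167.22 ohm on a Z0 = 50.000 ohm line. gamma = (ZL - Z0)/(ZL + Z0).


gamma = (167.22 - 50.000) / (167.22 + 50.000) = 0.5396

0.5396


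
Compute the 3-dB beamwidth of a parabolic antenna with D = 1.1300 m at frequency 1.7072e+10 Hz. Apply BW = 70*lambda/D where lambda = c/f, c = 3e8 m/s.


lambda = c / f = 3.0000e+08 / 1.7072e+10 = 0.01757263 m
BW = 70 * 0.01757263 / 1.1300 = 1.089 deg

1.089 deg


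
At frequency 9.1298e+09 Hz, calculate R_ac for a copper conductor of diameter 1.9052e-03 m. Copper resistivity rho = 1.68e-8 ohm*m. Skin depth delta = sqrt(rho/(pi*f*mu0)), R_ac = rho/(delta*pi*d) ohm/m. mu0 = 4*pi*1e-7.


delta = sqrt(1.68e-8 / (pi * 9.1298e+09 * 4*pi*1e-7)) = 6.827224e-07 m
R_ac = 1.68e-8 / (6.827224e-07 * pi * 1.9052e-03) = 4.111 ohm/m

4.111 ohm/m


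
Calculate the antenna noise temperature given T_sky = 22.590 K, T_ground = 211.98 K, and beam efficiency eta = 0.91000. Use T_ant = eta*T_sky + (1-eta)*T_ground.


T_ant = 0.91000 * 22.590 + (1 - 0.91000) * 211.98 = 39.64 K

39.64 K


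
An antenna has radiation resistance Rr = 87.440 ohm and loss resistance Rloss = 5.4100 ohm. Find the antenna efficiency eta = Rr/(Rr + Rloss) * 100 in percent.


eta = 87.440 / (87.440 + 5.4100) * 100 = 94.17%

94.17%


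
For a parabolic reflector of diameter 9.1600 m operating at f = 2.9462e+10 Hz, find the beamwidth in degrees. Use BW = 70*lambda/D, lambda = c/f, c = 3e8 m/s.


lambda = c / f = 3.0000e+08 / 2.9462e+10 = 0.01018261 m
BW = 70 * 0.01018261 / 9.1600 = 0.07781 deg

0.07781 deg


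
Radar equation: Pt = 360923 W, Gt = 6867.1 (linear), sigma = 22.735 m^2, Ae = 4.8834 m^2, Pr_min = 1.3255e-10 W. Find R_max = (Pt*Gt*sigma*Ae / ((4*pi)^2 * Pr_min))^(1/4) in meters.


R^4 = 360923*6867.1*22.735*4.8834 / ((4*pi)^2 * 1.3255e-10) = 1.314637e+19
R_max = 1.314637e+19^0.25 = 60215 m

60215 m


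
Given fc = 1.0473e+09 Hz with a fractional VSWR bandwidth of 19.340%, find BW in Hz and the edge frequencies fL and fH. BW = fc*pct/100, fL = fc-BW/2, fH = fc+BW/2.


BW = 1.0473e+09 * 19.340/100 = 2.025478e+08 Hz
fL = 1.0473e+09 - 2.025478e+08/2 = 9.460e+08 Hz
fH = 1.0473e+09 + 2.025478e+08/2 = 1.149e+09 Hz

BW=2.025e+08 Hz, fL=9.460e+08 Hz, fH=1.149e+09 Hz


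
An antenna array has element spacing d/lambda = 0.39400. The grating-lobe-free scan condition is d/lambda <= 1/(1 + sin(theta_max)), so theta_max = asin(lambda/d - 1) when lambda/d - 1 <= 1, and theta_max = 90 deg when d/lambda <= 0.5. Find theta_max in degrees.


lambda/d - 1 = 1/0.39400 - 1 = 1.538071 >= 1
d/lambda <= 0.5, so the array can scan to endfire without grating lobes: theta_max = 90 deg

90 deg


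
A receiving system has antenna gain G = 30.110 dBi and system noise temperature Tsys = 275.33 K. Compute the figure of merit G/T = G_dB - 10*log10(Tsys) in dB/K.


G/T = 30.110 - 10*log10(275.33) = 30.110 - 24.39854 = 5.711 dB/K

5.711 dB/K


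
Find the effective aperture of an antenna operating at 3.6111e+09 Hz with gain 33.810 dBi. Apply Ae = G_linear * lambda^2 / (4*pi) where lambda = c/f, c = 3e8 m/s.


lambda = c / f = 3.0000e+08 / 3.6111e+09 = 0.08307718 m
G_linear = 10^(33.810/10) = 2404.363
Ae = G_linear * lambda^2 / (4*pi) = 2404.363 * 0.08307718^2 / (4*pi) = 1.321 m^2

1.321 m^2


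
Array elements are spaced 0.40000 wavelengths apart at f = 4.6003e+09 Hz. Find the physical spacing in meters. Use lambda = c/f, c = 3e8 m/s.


lambda = c / f = 3.0000e+08 / 4.6003e+09 = 0.06521314 m
d = 0.40000 * 0.06521314 = 0.02609 m

0.02609 m


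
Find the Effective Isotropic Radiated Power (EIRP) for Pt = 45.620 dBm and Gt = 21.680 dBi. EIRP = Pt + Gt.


EIRP = Pt + Gt = 45.620 + 21.680 = 67.30 dBm

67.30 dBm


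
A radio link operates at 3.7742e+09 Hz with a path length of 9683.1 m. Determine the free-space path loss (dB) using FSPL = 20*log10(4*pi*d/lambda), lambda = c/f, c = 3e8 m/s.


lambda = c / f = 3.0000e+08 / 3.7742e+09 = 0.07948704 m
FSPL = 20 * log10(4*pi*9683.1/0.07948704) = 123.7 dB

123.7 dB


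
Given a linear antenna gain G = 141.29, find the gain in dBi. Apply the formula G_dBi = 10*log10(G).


G_dBi = 10 * log10(141.29) = 21.50 dBi

21.50 dBi


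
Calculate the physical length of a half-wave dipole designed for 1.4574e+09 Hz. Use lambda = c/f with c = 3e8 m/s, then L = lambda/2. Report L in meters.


lambda = c / f = 3.0000e+08 / 1.4574e+09 = 0.2058460 m
L = lambda / 2 = 0.2058460 / 2 = 0.1029 m

0.1029 m


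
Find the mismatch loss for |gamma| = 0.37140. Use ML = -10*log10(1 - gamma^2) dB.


ML = -10 * log10(1 - 0.37140^2) = -10 * log10(0.86206204) = 0.6446 dB

0.6446 dB


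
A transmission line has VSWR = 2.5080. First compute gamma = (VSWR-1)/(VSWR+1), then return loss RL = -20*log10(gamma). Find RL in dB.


gamma = (2.5080 - 1) / (2.5080 + 1) = 0.4298746
RL = -20 * log10(0.4298746) = 7.333 dB

7.333 dB


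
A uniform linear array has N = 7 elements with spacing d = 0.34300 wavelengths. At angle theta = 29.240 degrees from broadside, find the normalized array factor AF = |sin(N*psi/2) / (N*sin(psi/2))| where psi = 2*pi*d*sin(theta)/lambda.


psi = 2*pi*0.34300*sin(29.240 deg) = 1.052715 rad
AF = |sin(7*1.052715/2) / (7*sin(1.052715/2))| = 0.1469

0.1469


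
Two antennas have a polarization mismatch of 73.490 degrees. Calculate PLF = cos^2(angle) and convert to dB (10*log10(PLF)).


PLF_linear = cos^2(73.490 deg) = 0.08075980
PLF_dB = 10 * log10(0.08075980) = -10.93 dB

-10.93 dB


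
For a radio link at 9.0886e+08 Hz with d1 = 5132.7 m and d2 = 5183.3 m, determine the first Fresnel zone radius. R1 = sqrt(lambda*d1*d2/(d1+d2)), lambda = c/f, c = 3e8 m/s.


lambda = c / f = 3.0000e+08 / 9.0886e+08 = 0.3300838 m
R1 = sqrt(0.3300838 * 5132.7 * 5183.3 / (5132.7 + 5183.3)) = 29.18 m

29.18 m


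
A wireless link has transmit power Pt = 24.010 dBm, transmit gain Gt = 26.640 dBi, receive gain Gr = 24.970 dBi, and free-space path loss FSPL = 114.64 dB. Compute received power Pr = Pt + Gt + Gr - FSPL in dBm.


Pr = 24.010 + 26.640 + 24.970 - 114.64 = -39.02 dBm

-39.02 dBm


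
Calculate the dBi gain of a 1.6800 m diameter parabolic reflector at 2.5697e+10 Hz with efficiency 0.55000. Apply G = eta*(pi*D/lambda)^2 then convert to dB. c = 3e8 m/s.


lambda = c / f = 3.0000e+08 / 2.5697e+10 = 0.01167451 m
G_linear = 0.55000 * (pi * 1.6800 / 0.01167451)^2 = 112409.7
G_dBi = 10 * log10(112409.7) = 50.51 dBi

50.51 dBi


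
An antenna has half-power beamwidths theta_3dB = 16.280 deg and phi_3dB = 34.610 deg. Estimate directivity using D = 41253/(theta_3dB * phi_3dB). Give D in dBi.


D_linear = 41253 / (16.280 * 34.610) = 73.21491
D_dBi = 10 * log10(73.21491) = 18.65 dBi

18.65 dBi


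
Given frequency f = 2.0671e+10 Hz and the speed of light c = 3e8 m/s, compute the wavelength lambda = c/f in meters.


lambda = c / f = 3.0000e+08 / 2.0671e+10 = 0.01451 m

0.01451 m


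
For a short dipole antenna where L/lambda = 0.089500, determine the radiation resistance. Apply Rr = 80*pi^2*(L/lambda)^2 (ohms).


Rr = 80 * pi^2 * (0.089500)^2 = 80 * 9.869604 * 8.010250e-03 = 6.325 ohm

6.325 ohm


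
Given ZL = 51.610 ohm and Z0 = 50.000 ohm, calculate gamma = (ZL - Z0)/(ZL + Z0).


gamma = (51.610 - 50.000) / (51.610 + 50.000) = 0.01584

0.01584


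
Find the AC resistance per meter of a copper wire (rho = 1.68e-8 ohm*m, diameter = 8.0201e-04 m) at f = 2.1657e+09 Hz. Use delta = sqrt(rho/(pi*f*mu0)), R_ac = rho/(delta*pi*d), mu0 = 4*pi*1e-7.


delta = sqrt(1.68e-8 / (pi * 2.1657e+09 * 4*pi*1e-7)) = 1.401766e-06 m
R_ac = 1.68e-8 / (1.401766e-06 * pi * 8.0201e-04) = 4.757 ohm/m

4.757 ohm/m


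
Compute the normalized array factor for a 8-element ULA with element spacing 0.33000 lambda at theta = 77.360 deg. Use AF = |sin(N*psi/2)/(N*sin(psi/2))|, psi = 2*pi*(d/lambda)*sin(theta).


psi = 2*pi*0.33000*sin(77.360 deg) = 2.023199 rad
AF = |sin(8*2.023199/2) / (8*sin(2.023199/2))| = 0.1433

0.1433


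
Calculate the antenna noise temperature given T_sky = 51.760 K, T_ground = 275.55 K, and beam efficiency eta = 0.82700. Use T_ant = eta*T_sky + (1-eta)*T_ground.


T_ant = 0.82700 * 51.760 + (1 - 0.82700) * 275.55 = 90.48 K

90.48 K


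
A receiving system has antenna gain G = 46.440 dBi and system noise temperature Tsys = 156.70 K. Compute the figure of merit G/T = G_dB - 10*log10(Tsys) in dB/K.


G/T = 46.440 - 10*log10(156.70) = 46.440 - 21.95069 = 24.49 dB/K

24.49 dB/K


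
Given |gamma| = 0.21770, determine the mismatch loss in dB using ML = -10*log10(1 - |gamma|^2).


ML = -10 * log10(1 - 0.21770^2) = -10 * log10(0.95260671) = 0.2109 dB

0.2109 dB


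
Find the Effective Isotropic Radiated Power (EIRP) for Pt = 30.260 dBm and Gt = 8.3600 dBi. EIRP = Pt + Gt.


EIRP = Pt + Gt = 30.260 + 8.3600 = 38.62 dBm

38.62 dBm


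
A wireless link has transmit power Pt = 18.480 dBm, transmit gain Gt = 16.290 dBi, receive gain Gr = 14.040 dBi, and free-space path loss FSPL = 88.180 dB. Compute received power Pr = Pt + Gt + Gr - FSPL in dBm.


Pr = 18.480 + 16.290 + 14.040 - 88.180 = -39.37 dBm

-39.37 dBm


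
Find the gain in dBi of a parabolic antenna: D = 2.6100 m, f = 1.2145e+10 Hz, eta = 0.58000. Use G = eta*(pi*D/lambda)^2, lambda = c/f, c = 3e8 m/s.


lambda = c / f = 3.0000e+08 / 1.2145e+10 = 0.02470152 m
G_linear = 0.58000 * (pi * 2.6100 / 0.02470152)^2 = 63908.91
G_dBi = 10 * log10(63908.91) = 48.06 dBi

48.06 dBi


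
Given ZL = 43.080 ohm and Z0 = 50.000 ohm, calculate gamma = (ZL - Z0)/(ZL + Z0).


gamma = (43.080 - 50.000) / (43.080 + 50.000) = -0.07434

-0.07434


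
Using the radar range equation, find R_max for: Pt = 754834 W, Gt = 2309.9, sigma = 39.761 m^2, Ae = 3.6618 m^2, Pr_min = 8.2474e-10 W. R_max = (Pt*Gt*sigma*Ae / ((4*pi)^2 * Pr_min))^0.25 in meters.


R^4 = 754834*2309.9*39.761*3.6618 / ((4*pi)^2 * 8.2474e-10) = 1.949215e+18
R_max = 1.949215e+18^0.25 = 37365 m

37365 m


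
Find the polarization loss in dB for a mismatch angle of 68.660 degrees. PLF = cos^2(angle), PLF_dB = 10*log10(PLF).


PLF_linear = cos^2(68.660 deg) = 0.1324244
PLF_dB = 10 * log10(0.1324244) = -8.780 dB

-8.780 dB


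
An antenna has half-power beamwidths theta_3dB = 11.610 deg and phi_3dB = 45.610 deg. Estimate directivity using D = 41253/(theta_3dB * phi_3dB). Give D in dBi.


D_linear = 41253 / (11.610 * 45.610) = 77.90463
D_dBi = 10 * log10(77.90463) = 18.92 dBi

18.92 dBi


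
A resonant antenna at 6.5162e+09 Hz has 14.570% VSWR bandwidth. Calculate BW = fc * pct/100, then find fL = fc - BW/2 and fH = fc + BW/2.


BW = 6.5162e+09 * 14.570/100 = 9.494103e+08 Hz
fL = 6.5162e+09 - 9.494103e+08/2 = 6.041e+09 Hz
fH = 6.5162e+09 + 9.494103e+08/2 = 6.991e+09 Hz

BW=9.494e+08 Hz, fL=6.041e+09 Hz, fH=6.991e+09 Hz


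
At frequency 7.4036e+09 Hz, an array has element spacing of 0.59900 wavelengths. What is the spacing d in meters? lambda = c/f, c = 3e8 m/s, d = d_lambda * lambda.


lambda = c / f = 3.0000e+08 / 7.4036e+09 = 0.04052083 m
d = 0.59900 * 0.04052083 = 0.02427 m

0.02427 m


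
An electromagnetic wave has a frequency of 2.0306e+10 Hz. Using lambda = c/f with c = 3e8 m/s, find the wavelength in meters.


lambda = c / f = 3.0000e+08 / 2.0306e+10 = 0.01477 m

0.01477 m


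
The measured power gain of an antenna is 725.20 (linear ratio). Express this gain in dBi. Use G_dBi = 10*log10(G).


G_dBi = 10 * log10(725.20) = 28.60 dBi

28.60 dBi


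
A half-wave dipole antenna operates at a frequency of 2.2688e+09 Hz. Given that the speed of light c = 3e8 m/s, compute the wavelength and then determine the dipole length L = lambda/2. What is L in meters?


lambda = c / f = 3.0000e+08 / 2.2688e+09 = 0.1322285 m
L = lambda / 2 = 0.1322285 / 2 = 0.06611 m

0.06611 m


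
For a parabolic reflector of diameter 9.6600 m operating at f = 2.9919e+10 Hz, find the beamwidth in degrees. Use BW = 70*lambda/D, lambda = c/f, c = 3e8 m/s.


lambda = c / f = 3.0000e+08 / 2.9919e+10 = 0.01002707 m
BW = 70 * 0.01002707 / 9.6600 = 0.07266 deg

0.07266 deg


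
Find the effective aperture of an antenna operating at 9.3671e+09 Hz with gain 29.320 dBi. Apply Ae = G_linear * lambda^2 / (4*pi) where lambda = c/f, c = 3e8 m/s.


lambda = c / f = 3.0000e+08 / 9.3671e+09 = 0.03202699 m
G_linear = 10^(29.320/10) = 855.0667
Ae = G_linear * lambda^2 / (4*pi) = 855.0667 * 0.03202699^2 / (4*pi) = 0.06979 m^2

0.06979 m^2


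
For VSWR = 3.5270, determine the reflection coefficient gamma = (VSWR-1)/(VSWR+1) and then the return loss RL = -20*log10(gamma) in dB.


gamma = (3.5270 - 1) / (3.5270 + 1) = 0.5582063
RL = -20 * log10(0.5582063) = 5.064 dB

5.064 dB


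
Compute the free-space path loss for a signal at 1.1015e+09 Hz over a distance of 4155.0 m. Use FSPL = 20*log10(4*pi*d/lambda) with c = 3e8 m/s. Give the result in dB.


lambda = c / f = 3.0000e+08 / 1.1015e+09 = 0.2723559 m
FSPL = 20 * log10(4*pi*4155.0/0.2723559) = 105.7 dB

105.7 dB


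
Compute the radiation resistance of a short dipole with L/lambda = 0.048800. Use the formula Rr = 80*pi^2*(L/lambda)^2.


Rr = 80 * pi^2 * (0.048800)^2 = 80 * 9.869604 * 2.381440e-03 = 1.880 ohm

1.880 ohm


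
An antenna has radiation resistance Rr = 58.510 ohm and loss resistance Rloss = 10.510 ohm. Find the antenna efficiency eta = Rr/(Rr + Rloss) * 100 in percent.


eta = 58.510 / (58.510 + 10.510) * 100 = 84.77%

84.77%


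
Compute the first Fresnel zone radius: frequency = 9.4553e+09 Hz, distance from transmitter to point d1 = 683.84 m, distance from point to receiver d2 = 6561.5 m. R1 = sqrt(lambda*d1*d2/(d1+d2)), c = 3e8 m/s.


lambda = c / f = 3.0000e+08 / 9.4553e+09 = 0.03172824 m
R1 = sqrt(0.03172824 * 683.84 * 6561.5 / (683.84 + 6561.5)) = 4.433 m

4.433 m


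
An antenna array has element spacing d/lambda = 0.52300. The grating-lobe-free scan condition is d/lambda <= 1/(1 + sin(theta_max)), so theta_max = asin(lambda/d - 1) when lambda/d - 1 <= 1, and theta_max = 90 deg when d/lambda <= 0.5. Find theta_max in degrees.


lambda/d - 1 = 1/0.52300 - 1 = 0.9120459
theta_max = asin(0.9120459) = 65.79 deg

65.79 deg


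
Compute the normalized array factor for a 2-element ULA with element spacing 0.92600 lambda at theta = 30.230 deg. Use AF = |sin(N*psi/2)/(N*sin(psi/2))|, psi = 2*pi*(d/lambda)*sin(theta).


psi = 2*pi*0.92600*sin(30.230 deg) = 2.929318 rad
AF = |sin(2*2.929318/2) / (2*sin(2.929318/2))| = 0.1059

0.1059


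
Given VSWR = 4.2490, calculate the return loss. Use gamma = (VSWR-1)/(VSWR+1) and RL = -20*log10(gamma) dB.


gamma = (4.2490 - 1) / (4.2490 + 1) = 0.6189750
RL = -20 * log10(0.6189750) = 4.167 dB

4.167 dB


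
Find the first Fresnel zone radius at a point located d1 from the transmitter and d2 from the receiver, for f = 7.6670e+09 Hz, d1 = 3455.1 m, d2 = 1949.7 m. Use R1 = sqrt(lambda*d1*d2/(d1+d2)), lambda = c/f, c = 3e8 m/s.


lambda = c / f = 3.0000e+08 / 7.6670e+09 = 0.03912873 m
R1 = sqrt(0.03912873 * 3455.1 * 1949.7 / (3455.1 + 1949.7)) = 6.983 m

6.983 m


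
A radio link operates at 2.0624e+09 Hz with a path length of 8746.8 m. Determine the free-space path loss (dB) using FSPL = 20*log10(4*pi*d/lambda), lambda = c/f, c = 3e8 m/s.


lambda = c / f = 3.0000e+08 / 2.0624e+09 = 0.1454616 m
FSPL = 20 * log10(4*pi*8746.8/0.1454616) = 117.6 dB

117.6 dB


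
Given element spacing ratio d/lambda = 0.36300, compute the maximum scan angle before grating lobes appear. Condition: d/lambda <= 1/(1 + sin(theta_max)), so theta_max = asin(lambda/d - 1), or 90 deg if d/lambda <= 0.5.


lambda/d - 1 = 1/0.36300 - 1 = 1.754821 >= 1
d/lambda <= 0.5, so the array can scan to endfire without grating lobes: theta_max = 90 deg

90 deg


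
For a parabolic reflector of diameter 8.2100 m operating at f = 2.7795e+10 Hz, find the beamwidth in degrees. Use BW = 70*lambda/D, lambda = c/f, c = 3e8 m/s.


lambda = c / f = 3.0000e+08 / 2.7795e+10 = 0.01079331 m
BW = 70 * 0.01079331 / 8.2100 = 0.09203 deg

0.09203 deg


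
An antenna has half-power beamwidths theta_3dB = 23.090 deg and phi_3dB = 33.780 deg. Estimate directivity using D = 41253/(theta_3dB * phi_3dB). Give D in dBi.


D_linear = 41253 / (23.090 * 33.780) = 52.88980
D_dBi = 10 * log10(52.88980) = 17.23 dBi

17.23 dBi


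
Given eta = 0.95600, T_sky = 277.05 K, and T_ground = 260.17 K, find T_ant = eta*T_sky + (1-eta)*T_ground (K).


T_ant = 0.95600 * 277.05 + (1 - 0.95600) * 260.17 = 276.3 K

276.3 K


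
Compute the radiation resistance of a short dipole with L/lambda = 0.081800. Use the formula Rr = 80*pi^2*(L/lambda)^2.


Rr = 80 * pi^2 * (0.081800)^2 = 80 * 9.869604 * 6.691240e-03 = 5.283 ohm

5.283 ohm


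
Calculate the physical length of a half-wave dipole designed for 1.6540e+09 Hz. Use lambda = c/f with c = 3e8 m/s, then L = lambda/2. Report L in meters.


lambda = c / f = 3.0000e+08 / 1.6540e+09 = 0.1813785 m
L = lambda / 2 = 0.1813785 / 2 = 0.09069 m

0.09069 m


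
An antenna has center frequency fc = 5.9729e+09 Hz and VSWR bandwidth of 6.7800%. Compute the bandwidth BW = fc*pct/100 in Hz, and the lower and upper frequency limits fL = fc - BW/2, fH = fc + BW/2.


BW = 5.9729e+09 * 6.7800/100 = 4.049626e+08 Hz
fL = 5.9729e+09 - 4.049626e+08/2 = 5.770e+09 Hz
fH = 5.9729e+09 + 4.049626e+08/2 = 6.175e+09 Hz

BW=4.050e+08 Hz, fL=5.770e+09 Hz, fH=6.175e+09 Hz


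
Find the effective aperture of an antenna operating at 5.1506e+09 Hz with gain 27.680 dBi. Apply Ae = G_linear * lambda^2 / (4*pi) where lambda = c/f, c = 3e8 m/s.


lambda = c / f = 3.0000e+08 / 5.1506e+09 = 0.05824564 m
G_linear = 10^(27.680/10) = 586.1382
Ae = G_linear * lambda^2 / (4*pi) = 586.1382 * 0.05824564^2 / (4*pi) = 0.1582 m^2

0.1582 m^2


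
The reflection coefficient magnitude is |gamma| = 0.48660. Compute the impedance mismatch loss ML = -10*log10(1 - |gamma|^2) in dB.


ML = -10 * log10(1 - 0.48660^2) = -10 * log10(0.76322044) = 1.174 dB

1.174 dB


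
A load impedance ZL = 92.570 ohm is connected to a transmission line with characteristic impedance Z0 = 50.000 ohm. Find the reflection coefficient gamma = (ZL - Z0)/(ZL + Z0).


gamma = (92.570 - 50.000) / (92.570 + 50.000) = 0.2986

0.2986


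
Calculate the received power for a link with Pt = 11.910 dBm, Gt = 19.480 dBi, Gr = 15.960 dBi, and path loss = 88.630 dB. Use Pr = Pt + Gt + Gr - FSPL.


Pr = 11.910 + 19.480 + 15.960 - 88.630 = -41.28 dBm

-41.28 dBm


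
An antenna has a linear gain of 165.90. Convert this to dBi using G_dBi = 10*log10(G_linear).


G_dBi = 10 * log10(165.90) = 22.20 dBi

22.20 dBi


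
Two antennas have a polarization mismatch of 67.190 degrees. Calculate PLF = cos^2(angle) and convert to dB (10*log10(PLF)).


PLF_linear = cos^2(67.190 deg) = 0.1502931
PLF_dB = 10 * log10(0.1502931) = -8.231 dB

-8.231 dB


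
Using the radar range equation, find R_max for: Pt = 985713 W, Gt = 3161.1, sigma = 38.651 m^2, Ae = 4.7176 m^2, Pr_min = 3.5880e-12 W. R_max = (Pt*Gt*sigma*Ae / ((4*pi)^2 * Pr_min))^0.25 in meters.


R^4 = 985713*3161.1*38.651*4.7176 / ((4*pi)^2 * 3.5880e-12) = 1.002763e+21
R_max = 1.002763e+21^0.25 = 177951 m

177951 m


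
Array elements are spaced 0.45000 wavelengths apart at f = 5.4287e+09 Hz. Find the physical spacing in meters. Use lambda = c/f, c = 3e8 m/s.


lambda = c / f = 3.0000e+08 / 5.4287e+09 = 0.05526185 m
d = 0.45000 * 0.05526185 = 0.02487 m

0.02487 m


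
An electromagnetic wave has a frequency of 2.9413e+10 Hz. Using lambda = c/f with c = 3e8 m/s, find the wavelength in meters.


lambda = c / f = 3.0000e+08 / 2.9413e+10 = 0.01020 m

0.01020 m


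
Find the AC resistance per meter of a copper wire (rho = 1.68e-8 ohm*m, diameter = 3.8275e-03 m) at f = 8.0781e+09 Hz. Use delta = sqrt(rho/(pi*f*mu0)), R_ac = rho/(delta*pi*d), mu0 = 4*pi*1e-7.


delta = sqrt(1.68e-8 / (pi * 8.0781e+09 * 4*pi*1e-7)) = 7.258053e-07 m
R_ac = 1.68e-8 / (7.258053e-07 * pi * 3.8275e-03) = 1.925 ohm/m

1.925 ohm/m


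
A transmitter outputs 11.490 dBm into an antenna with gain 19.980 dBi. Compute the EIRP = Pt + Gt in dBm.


EIRP = Pt + Gt = 11.490 + 19.980 = 31.47 dBm

31.47 dBm


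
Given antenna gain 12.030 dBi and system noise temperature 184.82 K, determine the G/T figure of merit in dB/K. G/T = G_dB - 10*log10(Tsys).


G/T = 12.030 - 10*log10(184.82) = 12.030 - 22.66749 = -10.64 dB/K

-10.64 dB/K


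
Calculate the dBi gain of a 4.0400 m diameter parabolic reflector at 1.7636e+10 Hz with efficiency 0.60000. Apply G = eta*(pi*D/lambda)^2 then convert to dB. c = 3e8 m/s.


lambda = c / f = 3.0000e+08 / 1.7636e+10 = 0.01701066 m
G_linear = 0.60000 * (pi * 4.0400 / 0.01701066)^2 = 334019.2
G_dBi = 10 * log10(334019.2) = 55.24 dBi

55.24 dBi


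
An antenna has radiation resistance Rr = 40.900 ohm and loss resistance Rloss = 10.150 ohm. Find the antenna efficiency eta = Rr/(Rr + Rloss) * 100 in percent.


eta = 40.900 / (40.900 + 10.150) * 100 = 80.12%

80.12%


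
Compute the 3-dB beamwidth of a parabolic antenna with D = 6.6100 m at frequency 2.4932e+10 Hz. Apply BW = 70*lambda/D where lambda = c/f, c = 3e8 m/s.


lambda = c / f = 3.0000e+08 / 2.4932e+10 = 0.01203273 m
BW = 70 * 0.01203273 / 6.6100 = 0.1274 deg

0.1274 deg


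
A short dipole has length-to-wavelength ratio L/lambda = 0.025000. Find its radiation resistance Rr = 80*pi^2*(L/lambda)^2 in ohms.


Rr = 80 * pi^2 * (0.025000)^2 = 80 * 9.869604 * 6.250000e-04 = 0.4935 ohm

0.4935 ohm


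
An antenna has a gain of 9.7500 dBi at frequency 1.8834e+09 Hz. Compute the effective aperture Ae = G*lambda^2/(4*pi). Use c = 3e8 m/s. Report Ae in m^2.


lambda = c / f = 3.0000e+08 / 1.8834e+09 = 0.1592864 m
G_linear = 10^(9.7500/10) = 9.440609
Ae = G_linear * lambda^2 / (4*pi) = 9.440609 * 0.1592864^2 / (4*pi) = 0.01906 m^2

0.01906 m^2


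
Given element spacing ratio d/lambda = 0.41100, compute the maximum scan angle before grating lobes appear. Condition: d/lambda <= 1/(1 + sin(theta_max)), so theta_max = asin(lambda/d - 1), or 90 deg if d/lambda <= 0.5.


lambda/d - 1 = 1/0.41100 - 1 = 1.433090 >= 1
d/lambda <= 0.5, so the array can scan to endfire without grating lobes: theta_max = 90 deg

90 deg


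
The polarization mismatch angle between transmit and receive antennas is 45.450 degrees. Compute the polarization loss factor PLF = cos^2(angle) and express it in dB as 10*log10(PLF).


PLF_linear = cos^2(45.450 deg) = 0.4921463
PLF_dB = 10 * log10(0.4921463) = -3.079 dB

-3.079 dB


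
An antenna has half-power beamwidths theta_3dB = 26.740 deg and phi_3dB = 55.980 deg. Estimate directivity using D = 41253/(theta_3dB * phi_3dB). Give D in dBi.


D_linear = 41253 / (26.740 * 55.980) = 27.55886
D_dBi = 10 * log10(27.55886) = 14.40 dBi

14.40 dBi


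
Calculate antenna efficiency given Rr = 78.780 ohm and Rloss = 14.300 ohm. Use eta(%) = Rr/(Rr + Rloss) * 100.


eta = 78.780 / (78.780 + 14.300) * 100 = 84.64%

84.64%


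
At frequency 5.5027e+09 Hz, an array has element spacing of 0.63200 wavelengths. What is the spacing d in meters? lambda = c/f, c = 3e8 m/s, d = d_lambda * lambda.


lambda = c / f = 3.0000e+08 / 5.5027e+09 = 0.05451869 m
d = 0.63200 * 0.05451869 = 0.03446 m

0.03446 m


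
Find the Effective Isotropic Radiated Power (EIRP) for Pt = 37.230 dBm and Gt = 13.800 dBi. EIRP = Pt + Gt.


EIRP = Pt + Gt = 37.230 + 13.800 = 51.03 dBm

51.03 dBm


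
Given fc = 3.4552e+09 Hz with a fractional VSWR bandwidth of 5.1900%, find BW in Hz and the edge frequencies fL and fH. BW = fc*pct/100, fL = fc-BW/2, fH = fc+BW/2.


BW = 3.4552e+09 * 5.1900/100 = 1.793249e+08 Hz
fL = 3.4552e+09 - 1.793249e+08/2 = 3.366e+09 Hz
fH = 3.4552e+09 + 1.793249e+08/2 = 3.545e+09 Hz

BW=1.793e+08 Hz, fL=3.366e+09 Hz, fH=3.545e+09 Hz


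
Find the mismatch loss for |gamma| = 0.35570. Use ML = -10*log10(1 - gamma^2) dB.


ML = -10 * log10(1 - 0.35570^2) = -10 * log10(0.87347751) = 0.5875 dB

0.5875 dB


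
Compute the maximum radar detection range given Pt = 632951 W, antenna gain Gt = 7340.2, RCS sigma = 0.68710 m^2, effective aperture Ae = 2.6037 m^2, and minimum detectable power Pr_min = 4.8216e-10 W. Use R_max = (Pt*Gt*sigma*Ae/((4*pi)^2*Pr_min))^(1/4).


R^4 = 632951*7340.2*0.68710*2.6037 / ((4*pi)^2 * 4.8216e-10) = 1.091636e+17
R_max = 1.091636e+17^0.25 = 18177 m

18177 m


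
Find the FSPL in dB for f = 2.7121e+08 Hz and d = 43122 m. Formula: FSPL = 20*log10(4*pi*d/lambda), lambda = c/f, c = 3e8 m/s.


lambda = c / f = 3.0000e+08 / 2.7121e+08 = 1.106154 m
FSPL = 20 * log10(4*pi*43122/1.106154) = 113.8 dB

113.8 dB
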